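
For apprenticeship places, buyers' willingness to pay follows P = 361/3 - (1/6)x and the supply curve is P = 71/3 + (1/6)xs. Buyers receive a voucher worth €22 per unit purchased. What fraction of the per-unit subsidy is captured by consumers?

Consumer share = 0.5

Pre-subsidy: 361/3 - (1/6)x = 71/3 + (1/6)x gives x* = 290 and P* = 72.
With the rebate, buyers effectively pay Pb = Ps − 22, where Ps is the price sellers receive.
On the curves, Pb = 361/3 - (1/6)x and Ps = 71/3 + (1/6)x; the wedge Ps − Pb = 22 gives 71/3 + (1/6)x − (361/3 - (1/6)x) = 22, so x' = 356.
Then Pb = 361/3 − (1/6)·356 = 61 and Ps = 71/3 + (1/6)·356 = 83.
Buyers' price falls by P* − Pb = 72 − 61 = 11; sellers' price rises by Ps − P* = 83 − 72 = 11.
So consumers capture 11/22 = 0.5 of each unit of subsidy.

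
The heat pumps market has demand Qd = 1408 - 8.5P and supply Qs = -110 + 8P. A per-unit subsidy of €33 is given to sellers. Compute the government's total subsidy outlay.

Pre-subsidy: 1408 - 8.5P = -110 + 8P gives P* = 92, Q* = 626.
With the subsidy, sellers receive Ps = Pb + 33 for each unit, where Pb is the price buyers pay.
Supply in terms of Pb becomes Qs = -110 + 8(Pb + 33) = 154 + 8Pb. Setting this equal to demand: 1408 - 8.5Pb = 154 + 8Pb, so Pb = 76.
Sellers receive Ps = 76 + 33 = 109; Q' = 1408 − 8.5·76 = 762.
Government outlay = subsidy × quantity = 33 × 762 = 25146.

Government cost = €25146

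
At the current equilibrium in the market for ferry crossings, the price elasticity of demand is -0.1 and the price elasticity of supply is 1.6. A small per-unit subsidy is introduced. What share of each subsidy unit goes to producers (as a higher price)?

For a small subsidy around the equilibrium, the benefit split depends on the relative slopes, which at a point are proportional to the elasticities.
Buyer share = εs/(εs + |εd|) = 1.6/(1.6 + 0.1) = 16/17; seller share = |εd|/(εs + |εd|) = 1/17.
So producers capture 1/17 of the subsidy.

Producer share = 1/17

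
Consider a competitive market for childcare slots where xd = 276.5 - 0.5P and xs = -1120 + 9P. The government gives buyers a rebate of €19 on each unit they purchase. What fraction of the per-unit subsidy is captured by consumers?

Consumer share = 18/19

Pre-subsidy: 276.5 - 0.5P = -1120 + 9P gives P* = 147, x* = 203.
With the rebate, buyers effectively pay Pb = Ps − 19, where Ps is the price sellers receive.
Demand in terms of Ps becomes xd = 276.5 − 0.5(Ps − 19) = 286 - 0.5Ps. Setting this equal to supply: 286 - 0.5Ps = -1120 + 9Ps, so Ps = 148.
Buyers pay Pb = 148 − 19 = 129; x' = -1120 + 9·148 = 212.
Buyers' price falls by P* − Pb = 147 − 129 = 18; sellers' price rises by Ps − P* = 148 − 147 = 1.
So consumers capture 18/19 = 18/19 of each unit of subsidy.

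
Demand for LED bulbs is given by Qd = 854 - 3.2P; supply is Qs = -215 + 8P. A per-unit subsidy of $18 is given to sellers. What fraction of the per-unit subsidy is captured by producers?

Pre-subsidy: 854 - 3.2P = -215 + 8P gives P* = 5345/56, Q* = 3840/7.
With the subsidy, sellers receive Ps = Pb + 18 for each unit, where Pb is the price buyers pay.
Supply in terms of Pb becomes Qs = -215 + 8(Pb + 18) = -71 + 8Pb. Setting this equal to demand: 854 - 3.2Pb = -71 + 8Pb, so Pb = 4625/56.
Sellers receive Ps = 4625/56 + 18 = 5633/56; Q' = 854 − 3.2·(4625/56) = 4128/7.
Buyers' price falls by P* − Pb = 5345/56 − 4625/56 = 90/7; sellers' price rises by Ps − P* = 5633/56 − 5345/56 = 36/7.
So producers capture (36/7)/18 = 2/7 of each unit of subsidy.

Producer share = 2/7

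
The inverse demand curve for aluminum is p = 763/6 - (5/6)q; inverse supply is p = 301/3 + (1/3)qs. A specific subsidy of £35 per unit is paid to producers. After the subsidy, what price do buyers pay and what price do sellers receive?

Buyers pay £83; sellers receive £118

Pre-subsidy: 763/6 - (5/6)q = 301/3 + (1/3)q gives q* = 23 and p* = 108.
With the subsidy, sellers receive ps = pb + 35 for each unit, where pb is the price buyers pay.
On the curves, pb = 763/6 - (5/6)q and ps = 301/3 + (1/3)q; the wedge ps − pb = 35 gives 301/3 + (1/3)q − (763/6 - (5/6)q) = 35, so q' = 53.
Then pb = 763/6 − (5/6)·53 = 83 and ps = 301/3 + (1/3)·53 = 118.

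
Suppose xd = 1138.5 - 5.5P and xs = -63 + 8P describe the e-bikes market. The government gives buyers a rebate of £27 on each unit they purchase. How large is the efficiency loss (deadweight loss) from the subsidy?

Deadweight loss = £1188

Pre-subsidy: 1138.5 - 5.5P = -63 + 8P gives P* = 89, x* = 649.
With the rebate, buyers effectively pay Pb = Ps − 27, where Ps is the price sellers receive.
Demand in terms of Ps becomes xd = 1138.5 − 5.5(Ps − 27) = 1287 - 5.5Ps. Setting this equal to supply: 1287 - 5.5Ps = -63 + 8Ps, so Ps = 100.
Buyers pay Pb = 100 − 27 = 73; x' = -63 + 8·100 = 737.
The subsidy expands output by 737 − 649 = 88 past the efficient level; on those units the gap between marginal cost and willingness to pay runs from 0 up to 27.
DWL = ½ × 27 × 88 = 1188.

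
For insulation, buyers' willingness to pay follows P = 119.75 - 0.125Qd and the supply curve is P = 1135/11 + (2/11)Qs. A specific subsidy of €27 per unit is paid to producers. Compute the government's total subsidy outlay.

Pre-subsidy: 119.75 - 0.125Q = 1135/11 + (2/11)Q gives Q* = 54 and P* = 113.
With the subsidy, sellers receive Ps = Pb + 27 for each unit, where Pb is the price buyers pay.
On the curves, Pb = 119.75 - 0.125Q and Ps = 1135/11 + (2/11)Q; the wedge Ps − Pb = 27 gives 1135/11 + (2/11)Q − (119.75 - 0.125Q) = 27, so Q' = 142.
Then Pb = 119.75 − 0.125·142 = 102 and Ps = 1135/11 + (2/11)·142 = 129.
Government outlay = subsidy × quantity = 27 × 142 = 3834.

Government cost = €3834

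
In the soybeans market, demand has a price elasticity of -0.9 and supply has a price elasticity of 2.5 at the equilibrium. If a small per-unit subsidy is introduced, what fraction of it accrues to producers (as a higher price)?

Producer share = 9/34

For a small subsidy around the equilibrium, the benefit split depends on the relative slopes, which at a point are proportional to the elasticities.
Buyer share = εs/(εs + |εd|) = 2.5/(2.5 + 0.9) = 25/34; seller share = |εd|/(εs + |εd|) = 9/34.
So producers capture 9/34 of the subsidy.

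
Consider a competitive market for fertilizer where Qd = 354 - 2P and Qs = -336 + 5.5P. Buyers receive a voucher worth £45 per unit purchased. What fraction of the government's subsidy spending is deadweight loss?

DWL / government spending = 33/236

Pre-subsidy: 354 - 2P = -336 + 5.5P gives P* = 92, Q* = 170.
With the rebate, buyers effectively pay Pb = Ps − 45, where Ps is the price sellers receive.
Demand in terms of Ps becomes Qd = 354 − 2(Ps − 45) = 444 - 2Ps. Setting this equal to supply: 444 - 2Ps = -336 + 5.5Ps, so Ps = 104.
Buyers pay Pb = 104 − 45 = 59; Q' = -336 + 5.5·104 = 236.
ΔCS = ½(170 + 236)(92 − 59) = 6699; ΔPS = ½(170 + 236)(104 − 92) = 2436.
Government spending = 45 × 236 = 10620.
DWL = ½ × 45 × (236 − 170) = 1485; fraction = 1485 / 10620 = 33/236.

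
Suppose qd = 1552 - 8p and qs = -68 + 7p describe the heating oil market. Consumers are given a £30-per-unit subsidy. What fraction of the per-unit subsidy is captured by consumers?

Consumer share = 7/15

Pre-subsidy: 1552 - 8p = -68 + 7p gives p* = 108, q* = 688.
With the rebate, buyers effectively pay pb = ps − 30, where ps is the price sellers receive.
Demand in terms of ps becomes qd = 1552 − 8(ps − 30) = 1792 - 8ps. Setting this equal to supply: 1792 - 8ps = -68 + 7ps, so ps = 124.
Buyers pay pb = 124 − 30 = 94; q' = -68 + 7·124 = 800.
Buyers' price falls by p* − pb = 108 − 94 = 14; sellers' price rises by ps − p* = 124 − 108 = 16.
So consumers capture 14/30 = 7/15 of each unit of subsidy.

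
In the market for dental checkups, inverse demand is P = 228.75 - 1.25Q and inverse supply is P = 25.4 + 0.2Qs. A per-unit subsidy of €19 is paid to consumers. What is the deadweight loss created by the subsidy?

Pre-subsidy: 228.75 - 1.25Q = 25.4 + 0.2Q gives Q* = 4067/29 and P* = 1550/29.
With the rebate, buyers effectively pay Pb = Ps − 19, where Ps is the price sellers receive.
On the curves, Pb = 228.75 - 1.25Q and Ps = 25.4 + 0.2Q; the wedge Ps − Pb = 19 gives 25.4 + 0.2Q − (228.75 - 1.25Q) = 19, so Q' = 4447/29.
Then Pb = 228.75 − 1.25·(4447/29) = 1075/29 and Ps = 25.4 + 0.2·(4447/29) = 1626/29.
The subsidy expands output by 4447/29 − 4067/29 = 380/29 past the efficient level; on those units the gap between marginal cost and willingness to pay runs from 0 up to 19.
DWL = ½ × 19 × 380/29 = 3610/29.

Deadweight loss = 3610/29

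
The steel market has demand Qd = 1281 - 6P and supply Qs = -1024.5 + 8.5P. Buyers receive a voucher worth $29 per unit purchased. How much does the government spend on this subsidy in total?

Pre-subsidy: 1281 - 6P = -1024.5 + 8.5P gives P* = 159, Q* = 327.
With the rebate, buyers effectively pay Pb = Ps − 29, where Ps is the price sellers receive.
Demand in terms of Ps becomes Qd = 1281 − 6(Ps − 29) = 1455 - 6Ps. Setting this equal to supply: 1455 - 6Ps = -1024.5 + 8.5Ps, so Ps = 171.
Buyers pay Pb = 171 − 29 = 142; Q' = -1024.5 + 8.5·171 = 429.
Government outlay = subsidy × quantity = 29 × 429 = 12441.

Government cost = $12441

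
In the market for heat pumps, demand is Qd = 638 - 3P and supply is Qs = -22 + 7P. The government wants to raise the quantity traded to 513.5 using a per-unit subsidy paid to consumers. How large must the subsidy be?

Required subsidy s = 35 per unit

At Q = 513.5, invert demand for the buyer price: Pb = (638 − 513.5)/3 = 41.5; invert supply for the seller price: Ps = (513.5 − (-22))/7 = 76.5.
The subsidy must fill the gap: s = Ps − Pb = 76.5 − 41.5 = 35.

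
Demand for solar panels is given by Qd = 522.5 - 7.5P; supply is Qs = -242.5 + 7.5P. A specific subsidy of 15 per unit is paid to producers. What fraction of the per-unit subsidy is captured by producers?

Producer share = 0.5

Pre-subsidy: 522.5 - 7.5P = -242.5 + 7.5P gives P* = 51, Q* = 140.
With the subsidy, sellers receive Ps = Pb + 15 for each unit, where Pb is the price buyers pay.
Supply in terms of Pb becomes Qs = -242.5 + 7.5(Pb + 15) = -130 + 7.5Pb. Setting this equal to demand: 522.5 - 7.5Pb = -130 + 7.5Pb, so Pb = 43.5.
Sellers receive Ps = 43.5 + 15 = 58.5; Q' = 522.5 − 7.5·43.5 = 196.25.
Buyers' price falls by P* − Pb = 51 − 43.5 = 7.5; sellers' price rises by Ps − P* = 58.5 − 51 = 7.5.
So producers capture 7.5/15 = 0.5 of each unit of subsidy.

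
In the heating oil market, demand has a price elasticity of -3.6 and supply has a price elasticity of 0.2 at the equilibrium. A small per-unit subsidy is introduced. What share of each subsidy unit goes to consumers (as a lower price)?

Consumer share = 1/19

For a small subsidy around the equilibrium, the benefit split depends on the relative slopes, which at a point are proportional to the elasticities.
Buyer share = εs/(εs + |εd|) = 0.2/(0.2 + 3.6) = 1/19; seller share = |εd|/(εs + |εd|) = 18/19.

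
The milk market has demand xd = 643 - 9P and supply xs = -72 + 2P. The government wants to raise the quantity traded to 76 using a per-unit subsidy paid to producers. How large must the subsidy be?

At x = 76, invert demand for the buyer price: Pb = (643 − 76)/9 = 63; invert supply for the seller price: Ps = (76 − (-72))/2 = 74.
The subsidy must fill the gap: s = Ps − Pb = 74 − 63 = 11.

Required subsidy s = 11 per unit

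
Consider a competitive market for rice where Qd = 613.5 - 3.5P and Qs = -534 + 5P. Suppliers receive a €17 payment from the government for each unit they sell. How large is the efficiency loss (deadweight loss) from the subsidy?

Pre-subsidy: 613.5 - 3.5P = -534 + 5P gives P* = 135, Q* = 141.
With the subsidy, sellers receive Ps = Pb + 17 for each unit, where Pb is the price buyers pay.
Supply in terms of Pb becomes Qs = -534 + 5(Pb + 17) = -449 + 5Pb. Setting this equal to demand: 613.5 - 3.5Pb = -449 + 5Pb, so Pb = 125.
Sellers receive Ps = 125 + 17 = 142; Q' = 613.5 − 3.5·125 = 176.
The subsidy expands output by 176 − 141 = 35 past the efficient level; on those units the gap between marginal cost and willingness to pay runs from 0 up to 17.
DWL = ½ × 17 × 35 = 297.5.

Deadweight loss = €297.5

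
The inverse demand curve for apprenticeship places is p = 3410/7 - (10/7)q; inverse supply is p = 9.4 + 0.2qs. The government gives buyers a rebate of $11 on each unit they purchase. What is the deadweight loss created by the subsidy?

Deadweight loss = 4235/114

Pre-subsidy: 3410/7 - (10/7)q = 9.4 + 0.2q gives q* = 16721/57 and p* = 3880/57.
With the rebate, buyers effectively pay pb = ps − 11, where ps is the price sellers receive.
On the curves, pb = 3410/7 - (10/7)q and ps = 9.4 + 0.2q; the wedge ps − pb = 11 gives 9.4 + 0.2q − (3410/7 - (10/7)q) = 11, so q' = 5702/19.
Then pb = 3410/7 − (10/7)·(5702/19) = 1110/19 and ps = 9.4 + 0.2·(5702/19) = 1319/19.
The subsidy expands output by 5702/19 − 16721/57 = 385/57 past the efficient level; on those units the gap between marginal cost and willingness to pay runs from 0 up to 11.
DWL = ½ × 11 × 385/57 = 4235/114.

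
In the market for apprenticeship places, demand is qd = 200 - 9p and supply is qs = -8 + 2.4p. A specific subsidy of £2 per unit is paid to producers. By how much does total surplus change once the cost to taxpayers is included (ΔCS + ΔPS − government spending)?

Net change in total surplus = -72/19

Pre-subsidy: 200 - 9p = -8 + 2.4p gives p* = 1040/57, q* = 680/19.
With the subsidy, sellers receive ps = pb + 2 for each unit, where pb is the price buyers pay.
Supply in terms of pb becomes qs = -8 + 2.4(pb + 2) = -3.2 + 2.4pb. Setting this equal to demand: 200 - 9pb = -3.2 + 2.4pb, so pb = 1016/57.
Sellers receive ps = 1016/57 + 2 = 1130/57; q' = 200 − 9·(1016/57) = 752/19.
ΔCS = ½(680/19 + 752/19)(1040/57 − 1016/57) = 5728/361; ΔPS = ½(680/19 + 752/19)(1130/57 − 1040/57) = 21480/361.
Government spending = 2 × 752/19 = 1504/19.
Net change = 5728/361 + 21480/361 − 1504/19 = -72/19. The loss equals the DWL triangle ½·2·72/19.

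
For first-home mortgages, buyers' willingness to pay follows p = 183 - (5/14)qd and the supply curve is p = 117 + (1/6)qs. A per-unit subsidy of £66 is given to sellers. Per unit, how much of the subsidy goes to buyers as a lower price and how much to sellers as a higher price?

Buyers gain £45 per unit; sellers gain £21 per unit

Pre-subsidy: 183 - (5/14)q = 117 + (1/6)q gives q* = 126 and p* = 138.
With the subsidy, sellers receive ps = pb + 66 for each unit, where pb is the price buyers pay.
On the curves, pb = 183 - (5/14)q and ps = 117 + (1/6)q; the wedge ps − pb = 66 gives 117 + (1/6)q − (183 - (5/14)q) = 66, so q' = 252.
Then pb = 183 − (5/14)·252 = 93 and ps = 117 + (1/6)·252 = 159.
Buyers' price falls by p* − pb = 138 − 93 = 45; sellers' price rises by ps − p* = 159 − 138 = 21.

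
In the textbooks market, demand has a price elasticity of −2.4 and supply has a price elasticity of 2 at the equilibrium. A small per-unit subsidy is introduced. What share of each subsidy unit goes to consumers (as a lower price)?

For a small subsidy around the equilibrium, the benefit split depends on the relative slopes, which at a point are proportional to the elasticities.
Buyer share = εs/(εs + |εd|) = 2/(2 + 2.4) = 5/11; seller share = |εd|/(εs + |εd|) = 6/11.

Consumer share = 5/11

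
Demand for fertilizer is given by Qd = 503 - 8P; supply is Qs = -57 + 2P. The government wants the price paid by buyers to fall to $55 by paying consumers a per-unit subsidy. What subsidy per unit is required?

At a buyer price of 55, quantity demanded is 503 − 8·55 = 63.
Sellers supply 63 only when they receive Ps with -57 + 2·Ps = 63, i.e. Ps = 60.
s = Ps − Pb = 60 − 55 = 5.

Required subsidy s = $5 per unit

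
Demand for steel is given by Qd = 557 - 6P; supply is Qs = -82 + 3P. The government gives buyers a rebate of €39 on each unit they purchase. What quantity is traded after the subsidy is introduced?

Pre-subsidy: 557 - 6P = -82 + 3P gives P* = 71, Q* = 131.
With the rebate, buyers effectively pay Pb = Ps − 39, where Ps is the price sellers receive.
Demand in terms of Ps becomes Qd = 557 − 6(Ps − 39) = 791 - 6Ps. Setting this equal to supply: 791 - 6Ps = -82 + 3Ps, so Ps = 97.
Buyers pay Pb = 97 − 39 = 58; Q' = -82 + 3·97 = 209.

Q' = 209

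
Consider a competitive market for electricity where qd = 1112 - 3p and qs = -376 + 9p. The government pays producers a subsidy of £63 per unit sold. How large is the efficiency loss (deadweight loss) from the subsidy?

Deadweight loss = £4465.125

Pre-subsidy: 1112 - 3p = -376 + 9p gives p* = 124, q* = 740.
With the subsidy, sellers receive ps = pb + 63 for each unit, where pb is the price buyers pay.
Supply in terms of pb becomes qs = -376 + 9(pb + 63) = 191 + 9pb. Setting this equal to demand: 1112 - 3pb = 191 + 9pb, so pb = 76.75.
Sellers receive ps = 76.75 + 63 = 139.75; q' = 1112 − 3·76.75 = 881.75.
The subsidy expands output by 881.75 − 740 = 141.75 past the efficient level; on those units the gap between marginal cost and willingness to pay runs from 0 up to 63.
DWL = ½ × 63 × 141.75 = 4465.125.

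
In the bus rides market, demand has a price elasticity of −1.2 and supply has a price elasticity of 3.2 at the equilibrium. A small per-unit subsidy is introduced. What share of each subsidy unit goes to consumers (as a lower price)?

Consumer share = 8/11

For a small subsidy around the equilibrium, the benefit split depends on the relative slopes, which at a point are proportional to the elasticities.
Buyer share = εs/(εs + |εd|) = 3.2/(3.2 + 1.2) = 8/11; seller share = |εd|/(εs + |εd|) = 3/11.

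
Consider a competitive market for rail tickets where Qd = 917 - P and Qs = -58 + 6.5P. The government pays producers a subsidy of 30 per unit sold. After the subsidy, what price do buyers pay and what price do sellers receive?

Buyers pay 104; sellers receive 134

Pre-subsidy: 917 - P = -58 + 6.5P gives P* = 130, Q* = 787.
With the subsidy, sellers receive Ps = Pb + 30 for each unit, where Pb is the price buyers pay.
Supply in terms of Pb becomes Qs = -58 + 6.5(Pb + 30) = 137 + 6.5Pb. Setting this equal to demand: 917 - Pb = 137 + 6.5Pb, so Pb = 104.
Sellers receive Ps = 104 + 30 = 134; Q' = 917 − 1·104 = 813.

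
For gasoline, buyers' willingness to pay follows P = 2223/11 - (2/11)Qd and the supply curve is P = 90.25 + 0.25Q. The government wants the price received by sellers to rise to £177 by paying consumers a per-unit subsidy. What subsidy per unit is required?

Required subsidy s = £38 per unit

At a seller price of 177, quantity supplied is -361 + 4·177 = 347.
Buyers absorb 347 only when they pay Pb = 2223/11 − (2/11)·347 = 139.
s = Ps − Pb = 177 − 139 = 38.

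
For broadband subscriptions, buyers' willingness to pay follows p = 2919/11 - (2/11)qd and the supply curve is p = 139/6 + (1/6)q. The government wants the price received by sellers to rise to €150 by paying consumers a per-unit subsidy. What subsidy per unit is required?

At a seller price of 150, quantity supplied is -139 + 6·150 = 761.
Buyers absorb 761 only when they pay pb = 2919/11 − (2/11)·761 = 127.
s = ps − pb = 150 − 127 = 23.

Required subsidy s = €23 per unit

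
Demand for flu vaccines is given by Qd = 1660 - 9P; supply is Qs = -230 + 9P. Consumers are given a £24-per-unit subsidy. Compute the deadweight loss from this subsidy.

Pre-subsidy: 1660 - 9P = -230 + 9P gives P* = 105, Q* = 715.
With the rebate, buyers effectively pay Pb = Ps − 24, where Ps is the price sellers receive.
Demand in terms of Ps becomes Qd = 1660 − 9(Ps − 24) = 1876 - 9Ps. Setting this equal to supply: 1876 - 9Ps = -230 + 9Ps, so Ps = 117.
Buyers pay Pb = 117 − 24 = 93; Q' = -230 + 9·117 = 823.
The subsidy expands output by 823 − 715 = 108 past the efficient level; on those units the gap between marginal cost and willingness to pay runs from 0 up to 24.
DWL = ½ × 24 × 108 = 1296.

Deadweight loss = £1296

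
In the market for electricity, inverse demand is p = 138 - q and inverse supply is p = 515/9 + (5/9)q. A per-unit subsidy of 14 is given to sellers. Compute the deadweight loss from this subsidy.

Deadweight loss = 63

Pre-subsidy: 138 - q = 515/9 + (5/9)q gives q* = 727/14 and p* = 1205/14.
With the subsidy, sellers receive ps = pb + 14 for each unit, where pb is the price buyers pay.
On the curves, pb = 138 - q and ps = 515/9 + (5/9)q; the wedge ps − pb = 14 gives 515/9 + (5/9)q − (138 - q) = 14, so q' = 853/14.
Then pb = 138 − 1·(853/14) = 1079/14 and ps = 515/9 + (5/9)·(853/14) = 1275/14.
The subsidy expands output by 853/14 − 727/14 = 9 past the efficient level; on those units the gap between marginal cost and willingness to pay runs from 0 up to 14.
DWL = ½ × 14 × 9 = 63.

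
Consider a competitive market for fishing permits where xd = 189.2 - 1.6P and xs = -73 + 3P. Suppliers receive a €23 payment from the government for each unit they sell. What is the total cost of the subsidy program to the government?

Government cost = €2806

Pre-subsidy: 189.2 - 1.6P = -73 + 3P gives P* = 57, x* = 98.
With the subsidy, sellers receive Ps = Pb + 23 for each unit, where Pb is the price buyers pay.
Supply in terms of Pb becomes xs = -73 + 3(Pb + 23) = -4 + 3Pb. Setting this equal to demand: 189.2 - 1.6Pb = -4 + 3Pb, so Pb = 42.
Sellers receive Ps = 42 + 23 = 65; x' = 189.2 − 1.6·42 = 122.
Government outlay = subsidy × quantity = 23 × 122 = 2806.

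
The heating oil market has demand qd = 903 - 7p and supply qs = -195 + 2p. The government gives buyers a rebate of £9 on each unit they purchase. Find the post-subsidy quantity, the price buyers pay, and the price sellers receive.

Pre-subsidy: 903 - 7p = -195 + 2p gives p* = 122, q* = 49.
With the rebate, buyers effectively pay pb = ps − 9, where ps is the price sellers receive.
Demand in terms of ps becomes qd = 903 − 7(ps − 9) = 966 - 7ps. Setting this equal to supply: 966 - 7ps = -195 + 2ps, so ps = 129.
Buyers pay pb = 129 − 9 = 120; q' = -195 + 2·129 = 63.

q' = 63; buyers pay £120; sellers receive £129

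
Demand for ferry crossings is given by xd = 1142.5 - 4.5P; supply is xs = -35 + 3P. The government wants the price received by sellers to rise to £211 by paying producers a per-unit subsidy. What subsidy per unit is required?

At a seller price of 211, quantity supplied is -35 + 3·211 = 598.
Buyers absorb 598 only when they pay Pb with 1142.5 − 4.5·Pb = 598, i.e. Pb = 121.
s = Ps − Pb = 211 − 121 = 90.

Required subsidy s = £90 per unit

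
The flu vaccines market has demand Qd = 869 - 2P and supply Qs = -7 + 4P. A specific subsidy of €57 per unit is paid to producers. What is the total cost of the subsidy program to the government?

Pre-subsidy: 869 - 2P = -7 + 4P gives P* = 146, Q* = 577.
With the subsidy, sellers receive Ps = Pb + 57 for each unit, where Pb is the price buyers pay.
Supply in terms of Pb becomes Qs = -7 + 4(Pb + 57) = 221 + 4Pb. Setting this equal to demand: 869 - 2Pb = 221 + 4Pb, so Pb = 108.
Sellers receive Ps = 108 + 57 = 165; Q' = 869 − 2·108 = 653.
Government outlay = subsidy × quantity = 57 × 653 = 37221.

Government cost = €37221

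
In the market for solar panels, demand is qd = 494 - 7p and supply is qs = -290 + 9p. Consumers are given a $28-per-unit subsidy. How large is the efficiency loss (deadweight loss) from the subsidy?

Pre-subsidy: 494 - 7p = -290 + 9p gives p* = 49, q* = 151.
With the rebate, buyers effectively pay pb = ps − 28, where ps is the price sellers receive.
Demand in terms of ps becomes qd = 494 − 7(ps − 28) = 690 - 7ps. Setting this equal to supply: 690 - 7ps = -290 + 9ps, so ps = 61.25.
Buyers pay pb = 61.25 − 28 = 33.25; q' = -290 + 9·61.25 = 261.25.
The subsidy expands output by 261.25 − 151 = 110.25 past the efficient level; on those units the gap between marginal cost and willingness to pay runs from 0 up to 28.
DWL = ½ × 28 × 110.25 = 1543.5.

Deadweight loss = $1543.5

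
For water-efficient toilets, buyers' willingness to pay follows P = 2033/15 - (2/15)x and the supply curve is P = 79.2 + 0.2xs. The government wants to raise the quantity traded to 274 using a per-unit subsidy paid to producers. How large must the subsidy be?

Required subsidy s = 35 per unit

At x = 274, from the demand curve buyers pay Pb = 2033/15 − (2/15)·274 = 99; from the supply curve sellers need Ps = 79.2 + 0.2·274 = 134.
The subsidy must fill the gap: s = Ps − Pb = 134 − 99 = 35.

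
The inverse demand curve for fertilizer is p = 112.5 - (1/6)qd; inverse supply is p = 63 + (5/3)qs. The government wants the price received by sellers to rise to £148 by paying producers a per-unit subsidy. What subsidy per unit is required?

At a seller price of 148, quantity supplied is -37.8 + 0.6·148 = 51.
Buyers absorb 51 only when they pay pb = 112.5 − (1/6)·51 = 104.
s = ps − pb = 148 − 104 = 44.

Required subsidy s = £44 per unit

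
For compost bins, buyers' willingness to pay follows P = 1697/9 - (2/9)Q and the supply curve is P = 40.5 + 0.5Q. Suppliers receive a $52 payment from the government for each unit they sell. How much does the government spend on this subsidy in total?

Government cost = $14404

Pre-subsidy: 1697/9 - (2/9)Q = 40.5 + 0.5Q gives Q* = 205 and P* = 143.
With the subsidy, sellers receive Ps = Pb + 52 for each unit, where Pb is the price buyers pay.
On the curves, Pb = 1697/9 - (2/9)Q and Ps = 40.5 + 0.5Q; the wedge Ps − Pb = 52 gives 40.5 + 0.5Q − (1697/9 - (2/9)Q) = 52, so Q' = 277.
Then Pb = 1697/9 − (2/9)·277 = 127 and Ps = 40.5 + 0.5·277 = 179.
Government outlay = subsidy × quantity = 52 × 277 = 14404.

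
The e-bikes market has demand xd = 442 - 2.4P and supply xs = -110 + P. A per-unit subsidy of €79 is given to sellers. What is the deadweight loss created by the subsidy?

Pre-subsidy: 442 - 2.4P = -110 + P gives P* = 2760/17, x* = 890/17.
With the subsidy, sellers receive Ps = Pb + 79 for each unit, where Pb is the price buyers pay.
Supply in terms of Pb becomes xs = -110 + 1(Pb + 79) = -31 + Pb. Setting this equal to demand: 442 - 2.4Pb = -31 + Pb, so Pb = 2365/17.
Sellers receive Ps = 2365/17 + 79 = 3708/17; x' = 442 − 2.4·(2365/17) = 1838/17.
The subsidy expands output by 1838/17 − 890/17 = 948/17 past the efficient level; on those units the gap between marginal cost and willingness to pay runs from 0 up to 79.
DWL = ½ × 79 × 948/17 = 37446/17.

Deadweight loss = 37446/17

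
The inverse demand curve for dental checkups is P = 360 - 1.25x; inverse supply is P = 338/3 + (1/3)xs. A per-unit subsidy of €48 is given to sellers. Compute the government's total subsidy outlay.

Government cost = 170112/19

Pre-subsidy: 360 - 1.25x = 338/3 + (1/3)x gives x* = 2968/19 and P* = 3130/19.
With the subsidy, sellers receive Ps = Pb + 48 for each unit, where Pb is the price buyers pay.
On the curves, Pb = 360 - 1.25x and Ps = 338/3 + (1/3)x; the wedge Ps − Pb = 48 gives 338/3 + (1/3)x − (360 - 1.25x) = 48, so x' = 3544/19.
Then Pb = 360 − 1.25·(3544/19) = 2410/19 and Ps = 338/3 + (1/3)·(3544/19) = 3322/19.
Government outlay = subsidy × quantity = 48 × 3544/19 = 170112/19.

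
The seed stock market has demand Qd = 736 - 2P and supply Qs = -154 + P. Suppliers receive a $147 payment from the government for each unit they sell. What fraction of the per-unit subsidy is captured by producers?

Pre-subsidy: 736 - 2P = -154 + P gives P* = 890/3, Q* = 428/3.
With the subsidy, sellers receive Ps = Pb + 147 for each unit, where Pb is the price buyers pay.
Supply in terms of Pb becomes Qs = -154 + 1(Pb + 147) = -7 + Pb. Setting this equal to demand: 736 - 2Pb = -7 + Pb, so Pb = 743/3.
Sellers receive Ps = 743/3 + 147 = 1184/3; Q' = 736 − 2·(743/3) = 722/3.
Buyers' price falls by P* − Pb = 890/3 − 743/3 = 49; sellers' price rises by Ps − P* = 1184/3 − 890/3 = 98.
So producers capture 98/147 = 2/3 of each unit of subsidy.

Producer share = 2/3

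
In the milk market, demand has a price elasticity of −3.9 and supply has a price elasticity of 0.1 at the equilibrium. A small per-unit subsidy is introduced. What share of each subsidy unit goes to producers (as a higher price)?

For a small subsidy around the equilibrium, the benefit split depends on the relative slopes, which at a point are proportional to the elasticities.
Buyer share = εs/(εs + |εd|) = 0.1/(0.1 + 3.9) = 0.025; seller share = |εd|/(εs + |εd|) = 0.975.
So producers capture 0.975 of the subsidy.

Producer share = 0.975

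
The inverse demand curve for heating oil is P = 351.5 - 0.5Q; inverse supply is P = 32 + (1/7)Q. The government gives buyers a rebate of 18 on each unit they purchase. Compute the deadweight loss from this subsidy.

Pre-subsidy: 351.5 - 0.5Q = 32 + (1/7)Q gives Q* = 497 and P* = 103.
With the rebate, buyers effectively pay Pb = Ps − 18, where Ps is the price sellers receive.
On the curves, Pb = 351.5 - 0.5Q and Ps = 32 + (1/7)Q; the wedge Ps − Pb = 18 gives 32 + (1/7)Q − (351.5 - 0.5Q) = 18, so Q' = 525.
Then Pb = 351.5 − 0.5·525 = 89 and Ps = 32 + (1/7)·525 = 107.
The subsidy expands output by 525 − 497 = 28 past the efficient level; on those units the gap between marginal cost and willingness to pay runs from 0 up to 18.
DWL = ½ × 18 × 28 = 252.

Deadweight loss = 252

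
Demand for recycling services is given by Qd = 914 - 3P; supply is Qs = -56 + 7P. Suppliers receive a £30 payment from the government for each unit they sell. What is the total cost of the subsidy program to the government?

Pre-subsidy: 914 - 3P = -56 + 7P gives P* = 97, Q* = 623.
With the subsidy, sellers receive Ps = Pb + 30 for each unit, where Pb is the price buyers pay.
Supply in terms of Pb becomes Qs = -56 + 7(Pb + 30) = 154 + 7Pb. Setting this equal to demand: 914 - 3Pb = 154 + 7Pb, so Pb = 76.
Sellers receive Ps = 76 + 30 = 106; Q' = 914 − 3·76 = 686.
Government outlay = subsidy × quantity = 30 × 686 = 20580.

Government cost = £20580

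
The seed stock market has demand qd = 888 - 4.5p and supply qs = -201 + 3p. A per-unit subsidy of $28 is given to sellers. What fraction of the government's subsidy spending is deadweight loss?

Pre-subsidy: 888 - 4.5p = -201 + 3p gives p* = 145.2, q* = 234.6.
With the subsidy, sellers receive ps = pb + 28 for each unit, where pb is the price buyers pay.
Supply in terms of pb becomes qs = -201 + 3(pb + 28) = -117 + 3pb. Setting this equal to demand: 888 - 4.5pb = -117 + 3pb, so pb = 134.
Sellers receive ps = 134 + 28 = 162; q' = 888 − 4.5·134 = 285.
ΔCS = ½(234.6 + 285)(145.2 − 134) = 2909.76; ΔPS = ½(234.6 + 285)(162 − 145.2) = 4364.64.
Government spending = 28 × 285 = 7980.
DWL = ½ × 28 × (285 − 234.6) = 705.6; fraction = 705.6 / 7980 = 42/475.

DWL / government spending = 42/475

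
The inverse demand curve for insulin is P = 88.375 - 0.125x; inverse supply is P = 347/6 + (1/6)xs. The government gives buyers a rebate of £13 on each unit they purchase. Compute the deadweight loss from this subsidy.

Pre-subsidy: 88.375 - 0.125x = 347/6 + (1/6)x gives x* = 733/7 and P* = 527/7.
With the rebate, buyers effectively pay Pb = Ps − 13, where Ps is the price sellers receive.
On the curves, Pb = 88.375 - 0.125x and Ps = 347/6 + (1/6)x; the wedge Ps − Pb = 13 gives 347/6 + (1/6)x − (88.375 - 0.125x) = 13, so x' = 1045/7.
Then Pb = 88.375 − 0.125·(1045/7) = 488/7 and Ps = 347/6 + (1/6)·(1045/7) = 579/7.
The subsidy expands output by 1045/7 − 733/7 = 312/7 past the efficient level; on those units the gap between marginal cost and willingness to pay runs from 0 up to 13.
DWL = ½ × 13 × 312/7 = 2028/7.

Deadweight loss = 2028/7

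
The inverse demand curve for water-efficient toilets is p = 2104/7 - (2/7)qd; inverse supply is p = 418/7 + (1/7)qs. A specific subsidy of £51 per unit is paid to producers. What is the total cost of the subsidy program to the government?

Government cost = £34731

Pre-subsidy: 2104/7 - (2/7)q = 418/7 + (1/7)q gives q* = 562 and p* = 140.
With the subsidy, sellers receive ps = pb + 51 for each unit, where pb is the price buyers pay.
On the curves, pb = 2104/7 - (2/7)q and ps = 418/7 + (1/7)q; the wedge ps − pb = 51 gives 418/7 + (1/7)q − (2104/7 - (2/7)q) = 51, so q' = 681.
Then pb = 2104/7 − (2/7)·681 = 106 and ps = 418/7 + (1/7)·681 = 157.
Government outlay = subsidy × quantity = 51 × 681 = 34731.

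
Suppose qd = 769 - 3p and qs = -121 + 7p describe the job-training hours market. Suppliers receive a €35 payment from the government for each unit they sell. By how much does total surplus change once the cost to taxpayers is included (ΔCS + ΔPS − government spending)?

Pre-subsidy: 769 - 3p = -121 + 7p gives p* = 89, q* = 502.
With the subsidy, sellers receive ps = pb + 35 for each unit, where pb is the price buyers pay.
Supply in terms of pb becomes qs = -121 + 7(pb + 35) = 124 + 7pb. Setting this equal to demand: 769 - 3pb = 124 + 7pb, so pb = 64.5.
Sellers receive ps = 64.5 + 35 = 99.5; q' = 769 − 3·64.5 = 575.5.
ΔCS = ½(502 + 575.5)(89 − 64.5) = 13199.375; ΔPS = ½(502 + 575.5)(99.5 − 89) = 5656.875.
Government spending = 35 × 575.5 = 20142.5.
Net change = 13199.375 + 5656.875 − 20142.5 = -1286.25. The loss equals the DWL triangle ½·35·73.5.

Net change in total surplus = -€1286.25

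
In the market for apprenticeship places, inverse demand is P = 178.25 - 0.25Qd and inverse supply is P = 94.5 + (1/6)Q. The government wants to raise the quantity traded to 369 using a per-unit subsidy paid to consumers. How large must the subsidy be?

Required subsidy s = 70 per unit

At Q = 369, from the demand curve buyers pay Pb = 178.25 − 0.25·369 = 86; from the supply curve sellers need Ps = 94.5 + (1/6)·369 = 156.
The subsidy must fill the gap: s = Ps − Pb = 156 − 86 = 70.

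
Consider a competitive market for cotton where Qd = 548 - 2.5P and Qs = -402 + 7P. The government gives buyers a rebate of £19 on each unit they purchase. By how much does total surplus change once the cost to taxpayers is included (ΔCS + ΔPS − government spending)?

Net change in total surplus = -£332.5

Pre-subsidy: 548 - 2.5P = -402 + 7P gives P* = 100, Q* = 298.
With the rebate, buyers effectively pay Pb = Ps − 19, where Ps is the price sellers receive.
Demand in terms of Ps becomes Qd = 548 − 2.5(Ps − 19) = 595.5 - 2.5Ps. Setting this equal to supply: 595.5 - 2.5Ps = -402 + 7Ps, so Ps = 105.
Buyers pay Pb = 105 − 19 = 86; Q' = -402 + 7·105 = 333.
ΔCS = ½(298 + 333)(100 − 86) = 4417; ΔPS = ½(298 + 333)(105 − 100) = 1577.5.
Government spending = 19 × 333 = 6327.
Net change = 4417 + 1577.5 − 6327 = -332.5. The loss equals the DWL triangle ½·19·35.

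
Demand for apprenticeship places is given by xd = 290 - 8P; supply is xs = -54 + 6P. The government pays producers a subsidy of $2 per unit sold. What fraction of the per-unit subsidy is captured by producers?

Pre-subsidy: 290 - 8P = -54 + 6P gives P* = 172/7, x* = 654/7.
With the subsidy, sellers receive Ps = Pb + 2 for each unit, where Pb is the price buyers pay.
Supply in terms of Pb becomes xs = -54 + 6(Pb + 2) = -42 + 6Pb. Setting this equal to demand: 290 - 8Pb = -42 + 6Pb, so Pb = 166/7.
Sellers receive Ps = 166/7 + 2 = 180/7; x' = 290 − 8·(166/7) = 702/7.
Buyers' price falls by P* − Pb = 172/7 − 166/7 = 6/7; sellers' price rises by Ps − P* = 180/7 − 172/7 = 8/7.
So producers capture (8/7)/2 = 4/7 of each unit of subsidy.

Producer share = 4/7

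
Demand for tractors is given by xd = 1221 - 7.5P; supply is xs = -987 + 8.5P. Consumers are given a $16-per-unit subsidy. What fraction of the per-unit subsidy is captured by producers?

Producer share = 0.46875

Pre-subsidy: 1221 - 7.5P = -987 + 8.5P gives P* = 138, x* = 186.
With the rebate, buyers effectively pay Pb = Ps − 16, where Ps is the price sellers receive.
Demand in terms of Ps becomes xd = 1221 − 7.5(Ps − 16) = 1341 - 7.5Ps. Setting this equal to supply: 1341 - 7.5Ps = -987 + 8.5Ps, so Ps = 145.5.
Buyers pay Pb = 145.5 − 16 = 129.5; x' = -987 + 8.5·145.5 = 249.75.
Buyers' price falls by P* − Pb = 138 − 129.5 = 8.5; sellers' price rises by Ps − P* = 145.5 − 138 = 7.5.
So producers capture 7.5/16 = 0.46875 of each unit of subsidy.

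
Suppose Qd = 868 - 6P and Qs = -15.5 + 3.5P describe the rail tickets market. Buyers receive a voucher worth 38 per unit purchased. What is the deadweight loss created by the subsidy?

Pre-subsidy: 868 - 6P = -15.5 + 3.5P gives P* = 93, Q* = 310.
With the rebate, buyers effectively pay Pb = Ps − 38, where Ps is the price sellers receive.
Demand in terms of Ps becomes Qd = 868 − 6(Ps − 38) = 1096 - 6Ps. Setting this equal to supply: 1096 - 6Ps = -15.5 + 3.5Ps, so Ps = 117.
Buyers pay Pb = 117 − 38 = 79; Q' = -15.5 + 3.5·117 = 394.
The subsidy expands output by 394 − 310 = 84 past the efficient level; on those units the gap between marginal cost and willingness to pay runs from 0 up to 38.
DWL = ½ × 38 × 84 = 1596.

Deadweight loss = 1596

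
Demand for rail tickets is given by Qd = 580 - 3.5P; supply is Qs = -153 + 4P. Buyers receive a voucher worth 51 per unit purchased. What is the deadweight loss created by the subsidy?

Deadweight loss = 2427.6

Pre-subsidy: 580 - 3.5P = -153 + 4P gives P* = 1466/15, Q* = 3569/15.
With the rebate, buyers effectively pay Pb = Ps − 51, where Ps is the price sellers receive.
Demand in terms of Ps becomes Qd = 580 − 3.5(Ps − 51) = 758.5 - 3.5Ps. Setting this equal to supply: 758.5 - 3.5Ps = -153 + 4Ps, so Ps = 1823/15.
Buyers pay Pb = 1823/15 − 51 = 1058/15; Q' = -153 + 4·(1823/15) = 4997/15.
The subsidy expands output by 4997/15 − 3569/15 = 95.2 past the efficient level; on those units the gap between marginal cost and willingness to pay runs from 0 up to 51.
DWL = ½ × 51 × 95.2 = 2427.6.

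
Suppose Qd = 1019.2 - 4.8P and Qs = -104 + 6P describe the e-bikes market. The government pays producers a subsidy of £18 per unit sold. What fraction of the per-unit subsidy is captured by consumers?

Consumer share = 5/9

Pre-subsidy: 1019.2 - 4.8P = -104 + 6P gives P* = 104, Q* = 520.
With the subsidy, sellers receive Ps = Pb + 18 for each unit, where Pb is the price buyers pay.
Supply in terms of Pb becomes Qs = -104 + 6(Pb + 18) = 4 + 6Pb. Setting this equal to demand: 1019.2 - 4.8Pb = 4 + 6Pb, so Pb = 94.
Sellers receive Ps = 94 + 18 = 112; Q' = 1019.2 − 4.8·94 = 568.
Buyers' price falls by P* − Pb = 104 − 94 = 10; sellers' price rises by Ps − P* = 112 − 104 = 8.
So consumers capture 10/18 = 5/9 of each unit of subsidy.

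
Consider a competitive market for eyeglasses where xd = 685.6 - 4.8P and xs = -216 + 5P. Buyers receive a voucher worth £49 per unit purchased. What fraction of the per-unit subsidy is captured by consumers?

Consumer share = 25/49

Pre-subsidy: 685.6 - 4.8P = -216 + 5P gives P* = 92, x* = 244.
With the rebate, buyers effectively pay Pb = Ps − 49, where Ps is the price sellers receive.
Demand in terms of Ps becomes xd = 685.6 − 4.8(Ps − 49) = 920.8 - 4.8Ps. Setting this equal to supply: 920.8 - 4.8Ps = -216 + 5Ps, so Ps = 116.
Buyers pay Pb = 116 − 49 = 67; x' = -216 + 5·116 = 364.
Buyers' price falls by P* − Pb = 92 − 67 = 25; sellers' price rises by Ps − P* = 116 − 92 = 24.
So consumers capture 25/49 = 25/49 of each unit of subsidy.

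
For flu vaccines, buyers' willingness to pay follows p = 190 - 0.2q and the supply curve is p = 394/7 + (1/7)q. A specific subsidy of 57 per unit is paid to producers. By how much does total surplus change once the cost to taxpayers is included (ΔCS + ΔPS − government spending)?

Pre-subsidy: 190 - 0.2q = 394/7 + (1/7)q gives q* = 390 and p* = 112.
With the subsidy, sellers receive ps = pb + 57 for each unit, where pb is the price buyers pay.
On the curves, pb = 190 - 0.2q and ps = 394/7 + (1/7)q; the wedge ps − pb = 57 gives 394/7 + (1/7)q − (190 - 0.2q) = 57, so q' = 556.25.
Then pb = 190 − 0.2·556.25 = 78.75 and ps = 394/7 + (1/7)·556.25 = 135.75.
ΔCS = ½(390 + 556.25)(112 − 78.75) = 15731.40625; ΔPS = ½(390 + 556.25)(135.75 − 112) = 11236.71875.
Government spending = 57 × 556.25 = 31706.25.
Net change = 15731.40625 + 11236.71875 − 31706.25 = -4738.125. The loss equals the DWL triangle ½·57·166.25.

Net change in total surplus = -4738.125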